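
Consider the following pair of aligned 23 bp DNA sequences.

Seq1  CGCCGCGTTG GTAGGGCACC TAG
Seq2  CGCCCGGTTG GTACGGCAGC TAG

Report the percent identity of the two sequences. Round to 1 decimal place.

The sequences differ at positions 5 (G/C), 6 (C/G), 14 (G/C), 19 (C/G).
19 of the 23 sites match, so the percent identity is 19/23 × 100 = 82.6%.

82.6%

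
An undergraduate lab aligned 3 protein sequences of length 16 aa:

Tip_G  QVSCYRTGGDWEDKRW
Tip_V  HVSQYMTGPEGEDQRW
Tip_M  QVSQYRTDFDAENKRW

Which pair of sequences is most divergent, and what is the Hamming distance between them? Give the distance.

Pairwise Hamming distances:
  Tip_G vs Tip_V: 7
  Tip_G vs Tip_M: 5
  Tip_V vs Tip_M: 8
The largest is 8, between Tip_V and Tip_M.

8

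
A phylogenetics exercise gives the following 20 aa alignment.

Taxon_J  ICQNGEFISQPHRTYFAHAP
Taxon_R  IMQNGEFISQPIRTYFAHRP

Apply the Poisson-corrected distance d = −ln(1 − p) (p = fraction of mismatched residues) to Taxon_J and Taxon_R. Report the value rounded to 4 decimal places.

0.1625

Mismatches occur at site 2 (C→M), site 12 (H→I), site 19 (A→R).
p = 3/20 = 0.150000.
d = −ln(1 − 0.150000) = −ln(0.850000) = 0.1625.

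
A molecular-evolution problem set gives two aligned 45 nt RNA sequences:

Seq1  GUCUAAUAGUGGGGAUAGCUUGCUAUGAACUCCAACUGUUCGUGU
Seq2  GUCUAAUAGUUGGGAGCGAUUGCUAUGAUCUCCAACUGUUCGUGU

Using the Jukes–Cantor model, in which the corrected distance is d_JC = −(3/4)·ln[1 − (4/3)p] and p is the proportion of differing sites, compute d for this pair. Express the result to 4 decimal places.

Mismatches occur at site 11 (G/U), site 16 (U/G), site 17 (A/C), site 19 (C/A), site 29 (A/U).
p = 5/45 = 0.111111.
d = −0.75 · ln(1 − (4/3)·0.111111) = −0.75 · ln(0.851852) = −0.75 · (-0.160342) = 0.1203.

0.1203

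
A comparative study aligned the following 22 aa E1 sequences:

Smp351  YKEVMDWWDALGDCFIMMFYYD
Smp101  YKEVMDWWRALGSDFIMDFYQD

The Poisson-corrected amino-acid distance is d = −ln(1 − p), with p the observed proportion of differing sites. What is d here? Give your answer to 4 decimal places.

The sequences differ at positions 9 (D/R), 13 (D/S), 14 (C/D), 18 (M/D), 21 (Y/Q).
p = 5/22 = 0.227273.
d = −ln(1 − 0.227273) = −ln(0.772727) = 0.2578.

0.2578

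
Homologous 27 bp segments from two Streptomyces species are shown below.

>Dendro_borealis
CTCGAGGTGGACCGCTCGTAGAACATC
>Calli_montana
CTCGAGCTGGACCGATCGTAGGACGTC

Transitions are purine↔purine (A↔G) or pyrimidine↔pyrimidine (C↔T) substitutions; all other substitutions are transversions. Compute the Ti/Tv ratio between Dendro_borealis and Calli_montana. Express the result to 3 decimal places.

1.000

Differing sites — 7:G/C (Tv); 15:C/A (Tv); 22:A/G (Ti); 25:A/G (Ti).
Of the 4 differences, 2 transitions and 2 transversions, so Ti/Tv = 2/2 = 1.000.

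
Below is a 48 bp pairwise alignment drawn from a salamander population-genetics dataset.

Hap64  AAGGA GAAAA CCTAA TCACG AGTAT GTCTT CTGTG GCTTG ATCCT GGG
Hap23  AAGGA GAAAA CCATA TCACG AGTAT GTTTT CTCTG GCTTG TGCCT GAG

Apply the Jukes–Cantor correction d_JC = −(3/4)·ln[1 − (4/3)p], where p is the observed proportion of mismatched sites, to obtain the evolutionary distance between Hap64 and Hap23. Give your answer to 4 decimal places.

The sequences differ at positions 13 (T/A), 14 (A/T), 28 (C/T), 33 (G/C), 41 (A/T), 42 (T/G), 47 (G/A).
p = 7/48 = 0.145833.
d = −0.75 · ln(1 − (4/3)·0.145833) = −0.75 · ln(0.805556) = −0.75 · (-0.216223) = 0.1622.

0.1622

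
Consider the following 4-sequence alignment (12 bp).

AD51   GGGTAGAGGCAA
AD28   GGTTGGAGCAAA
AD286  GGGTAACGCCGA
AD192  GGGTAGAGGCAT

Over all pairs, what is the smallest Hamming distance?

1

Pairwise Hamming distances:
  AD51 vs AD28: 4
  AD51 vs AD286: 4
  AD51 vs AD192: 1
  AD28 vs AD286: 6
  AD28 vs AD192: 5
  AD286 vs AD192: 5
The smallest is 1, between AD51 and AD192.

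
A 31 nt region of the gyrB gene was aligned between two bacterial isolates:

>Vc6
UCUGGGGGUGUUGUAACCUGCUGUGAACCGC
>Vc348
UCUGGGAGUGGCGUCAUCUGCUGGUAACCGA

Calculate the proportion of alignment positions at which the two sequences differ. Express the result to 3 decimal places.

0.258

Differing sites — 7:G/A; 11:U/G; 12:U/C; 15:A/C; 17:C/U; 24:U/G; 25:G/U; 31:C/A.
There are 8 differences over 31 sites, so p = 8/31 = 0.258.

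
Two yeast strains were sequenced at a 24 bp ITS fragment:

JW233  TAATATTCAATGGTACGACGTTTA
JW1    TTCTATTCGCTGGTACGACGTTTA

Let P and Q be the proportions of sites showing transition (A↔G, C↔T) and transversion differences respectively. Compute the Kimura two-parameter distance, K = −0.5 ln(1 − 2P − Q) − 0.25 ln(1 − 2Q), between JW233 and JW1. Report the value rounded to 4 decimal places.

0.1887

Mismatches occur at site 2 (A/T, transversion), site 3 (A/C, transversion), site 9 (A/G, transition), site 10 (A/C, transversion).
Of the 4 differences, 1 transition and 3 transversions over 24 sites: P = 1/24 = 0.041667, Q = 3/24 = 0.125000.
d = −0.5·ln(0.791666) − 0.25·ln(0.750000) = −0.5·(-0.233616) − 0.25·(-0.287682) = 0.1887.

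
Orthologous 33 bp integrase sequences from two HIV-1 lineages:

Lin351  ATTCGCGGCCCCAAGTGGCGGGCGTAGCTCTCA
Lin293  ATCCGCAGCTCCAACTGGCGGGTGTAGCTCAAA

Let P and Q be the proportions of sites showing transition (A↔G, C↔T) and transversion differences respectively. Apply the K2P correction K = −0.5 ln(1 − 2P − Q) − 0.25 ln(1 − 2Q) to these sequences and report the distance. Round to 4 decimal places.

0.2529

The sequences differ at positions 3 (T/C, transition), 7 (G/A, transition), 10 (C/T, transition), 15 (G/C, transversion), 23 (C/T, transition), 31 (T/A, transversion), 32 (C/A, transversion).
Of the 7 differences, 4 transitions and 3 transversions over 33 sites: P = 4/33 = 0.121212, Q = 3/33 = 0.090909.
d = −0.5·ln(0.666667) − 0.25·ln(0.818182) = −0.5·(-0.405465) − 0.25·(-0.200670) = 0.2529.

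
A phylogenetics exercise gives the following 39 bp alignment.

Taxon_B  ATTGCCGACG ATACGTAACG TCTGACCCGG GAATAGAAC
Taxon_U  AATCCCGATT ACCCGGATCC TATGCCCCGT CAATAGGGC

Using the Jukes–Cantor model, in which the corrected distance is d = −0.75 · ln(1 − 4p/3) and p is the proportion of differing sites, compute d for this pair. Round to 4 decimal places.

Differing sites — 2:T/A; 4:G/C; 9:C/T; 10:G/T; 12:T/C; 13:A/C; 16:T/G; 18:A/T; 20:G/C; 22:C/A; 25:A/C; 30:G/T; 31:G/C; 37:A/G; 38:A/G.
p = 15/39 = 0.384615.
d = −0.75 · ln(1 − (4/3)·0.384615) = −0.75 · ln(0.487180) = −0.75 · (-0.719122) = 0.5393.

0.5393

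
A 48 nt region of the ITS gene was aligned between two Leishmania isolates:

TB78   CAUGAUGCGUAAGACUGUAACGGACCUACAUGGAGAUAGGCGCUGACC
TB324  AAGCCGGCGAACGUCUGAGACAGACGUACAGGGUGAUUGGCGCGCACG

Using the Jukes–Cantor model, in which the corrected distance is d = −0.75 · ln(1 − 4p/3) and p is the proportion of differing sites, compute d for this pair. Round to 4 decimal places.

Mismatches occur at site 1 (C→A), site 3 (U→G), site 4 (G→C), site 5 (A→C), site 6 (U→G), site 10 (U→A), site 12 (A→C), site 14 (A→U), site 18 (U→A), site 19 (A→G), site 22 (G→A), site 26 (C→G), site 31 (U→G), site 34 (A→U), site 38 (A→U), site 44 (U→G), site 45 (G→C), site 48 (C→G).
p = 18/48 = 0.375000.
d = −0.75 · ln(1 − (4/3)·0.375000) = −0.75 · ln(0.500000) = −0.75 · (-0.693147) = 0.5199.

0.5199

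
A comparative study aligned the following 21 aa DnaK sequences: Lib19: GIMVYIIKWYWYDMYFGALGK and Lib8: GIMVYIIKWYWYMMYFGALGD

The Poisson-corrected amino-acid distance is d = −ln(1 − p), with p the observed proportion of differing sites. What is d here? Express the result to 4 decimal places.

0.1001

Differing sites — 13:D/M; 21:K/D.
p = 2/21 = 0.095238.
d = −ln(1 − 0.095238) = −ln(0.904762) = 0.1001.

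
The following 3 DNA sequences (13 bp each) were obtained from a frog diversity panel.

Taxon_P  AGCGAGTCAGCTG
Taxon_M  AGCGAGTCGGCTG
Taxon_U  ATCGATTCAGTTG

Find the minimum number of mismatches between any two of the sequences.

Pairwise Hamming distances:
  Taxon_P vs Taxon_M: 1
  Taxon_P vs Taxon_U: 3
  Taxon_M vs Taxon_U: 4
The smallest is 1, between Taxon_P and Taxon_M.

1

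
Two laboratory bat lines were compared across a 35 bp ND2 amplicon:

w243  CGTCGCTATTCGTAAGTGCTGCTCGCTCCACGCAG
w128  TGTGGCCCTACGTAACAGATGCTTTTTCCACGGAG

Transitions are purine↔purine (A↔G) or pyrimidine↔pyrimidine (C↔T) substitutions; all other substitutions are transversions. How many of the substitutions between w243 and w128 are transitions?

4

Differing sites — 1:C/T (Ti); 4:C/G (Tv); 7:T/C (Ti); 8:A/C (Tv); 10:T/A (Tv); 16:G/C (Tv); 17:T/A (Tv); 19:C/A (Tv); 24:C/T (Ti); 25:G/T (Tv); 26:C/T (Ti); 33:C/G (Tv).
Of the 12 differences, 4 transitions and 8 transversions, so the answer is 4.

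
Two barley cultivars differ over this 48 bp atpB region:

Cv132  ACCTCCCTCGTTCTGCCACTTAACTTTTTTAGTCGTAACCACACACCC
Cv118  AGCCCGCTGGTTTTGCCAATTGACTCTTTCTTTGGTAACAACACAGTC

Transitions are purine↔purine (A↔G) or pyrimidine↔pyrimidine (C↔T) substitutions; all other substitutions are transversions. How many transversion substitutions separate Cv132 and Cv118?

9

The sequences differ at positions 2 (C/G, transversion), 4 (T/C, transition), 6 (C/G, transversion), 9 (C/G, transversion), 13 (C/T, transition), 19 (C/A, transversion), 22 (A/G, transition), 26 (T/C, transition), 30 (T/C, transition), 31 (A/T, transversion), 32 (G/T, transversion), 34 (C/G, transversion), 40 (C/A, transversion), 46 (C/G, transversion), 47 (C/T, transition).
Of the 15 differences, 6 transitions and 9 transversions, so the answer is 9.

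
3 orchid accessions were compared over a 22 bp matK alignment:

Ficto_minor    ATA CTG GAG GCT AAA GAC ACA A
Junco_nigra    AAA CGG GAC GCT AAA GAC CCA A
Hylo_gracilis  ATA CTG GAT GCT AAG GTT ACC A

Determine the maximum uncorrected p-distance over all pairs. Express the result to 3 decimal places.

Pairwise Hamming distances:
  Ficto_minor vs Junco_nigra: 4
  Ficto_minor vs Hylo_gracilis: 5
  Junco_nigra vs Hylo_gracilis: 8
The largest is 8 mismatches, between Junco_nigra and Hylo_gracilis; p = 8/22 = 0.364.

0.364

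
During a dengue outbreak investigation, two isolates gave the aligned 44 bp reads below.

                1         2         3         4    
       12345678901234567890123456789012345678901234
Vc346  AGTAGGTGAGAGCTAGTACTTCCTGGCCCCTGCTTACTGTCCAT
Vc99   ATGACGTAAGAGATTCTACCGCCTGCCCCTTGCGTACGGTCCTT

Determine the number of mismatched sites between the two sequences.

Differing sites — 2:G/T; 3:T/G; 5:G/C; 8:G/A; 13:C/A; 15:A/T; 16:G/C; 20:T/C; 21:T/G; 26:G/C; 30:C/T; 34:T/G; 38:T/G; 43:A/T.
That gives 14 mismatches out of 44 aligned sites, so the Hamming distance is 14.

14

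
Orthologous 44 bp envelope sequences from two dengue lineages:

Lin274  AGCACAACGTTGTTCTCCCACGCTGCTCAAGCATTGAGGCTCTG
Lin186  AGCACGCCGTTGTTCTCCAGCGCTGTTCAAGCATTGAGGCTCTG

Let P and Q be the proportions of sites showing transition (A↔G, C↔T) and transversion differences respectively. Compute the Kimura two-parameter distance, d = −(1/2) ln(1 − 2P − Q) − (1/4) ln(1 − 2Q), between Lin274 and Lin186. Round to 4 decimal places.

Mismatches occur at site 6 (A↔G, transition), site 7 (A↔C, transversion), site 19 (C↔A, transversion), site 20 (A↔G, transition), site 26 (C↔T, transition).
Of the 5 differences, 3 transitions and 2 transversions over 44 sites: P = 3/44 = 0.068182, Q = 2/44 = 0.045455.
d = −0.5·ln(0.818181) − 0.25·ln(0.909090) = −0.5·(-0.200672) − 0.25·(-0.095311) = 0.1242.

0.1242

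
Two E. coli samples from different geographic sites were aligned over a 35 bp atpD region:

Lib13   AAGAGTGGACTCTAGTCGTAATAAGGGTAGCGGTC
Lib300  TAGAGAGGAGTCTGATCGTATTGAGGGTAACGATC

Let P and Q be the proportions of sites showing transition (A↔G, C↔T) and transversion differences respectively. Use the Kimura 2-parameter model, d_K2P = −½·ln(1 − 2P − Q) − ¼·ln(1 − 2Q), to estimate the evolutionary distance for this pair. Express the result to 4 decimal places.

Mismatches occur at site 1 (A→T, transversion), site 6 (T→A, transversion), site 10 (C→G, transversion), site 14 (A→G, transition), site 15 (G→A, transition), site 21 (A→T, transversion), site 23 (A→G, transition), site 30 (G→A, transition), site 33 (G→A, transition).
Of the 9 differences, 5 transitions and 4 transversions over 35 sites: P = 5/35 = 0.142857, Q = 4/35 = 0.114286.
d = −0.5·ln(0.600000) − 0.25·ln(0.771428) = −0.5·(-0.510826) − 0.25·(-0.259512) = 0.3203.

0.3203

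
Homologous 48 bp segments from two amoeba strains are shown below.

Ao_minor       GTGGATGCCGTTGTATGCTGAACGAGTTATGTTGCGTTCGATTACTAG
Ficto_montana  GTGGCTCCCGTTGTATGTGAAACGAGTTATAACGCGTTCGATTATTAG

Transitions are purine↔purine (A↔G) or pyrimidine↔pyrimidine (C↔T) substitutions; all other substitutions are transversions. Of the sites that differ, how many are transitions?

5

Mismatches occur at site 5 (A↔C, transversion), site 7 (G↔C, transversion), site 18 (C↔T, transition), site 19 (T↔G, transversion), site 20 (G↔A, transition), site 31 (G↔A, transition), site 32 (T↔A, transversion), site 33 (T↔C, transition), site 45 (C↔T, transition).
Of the 9 differences, 5 transitions and 4 transversions, so the answer is 5.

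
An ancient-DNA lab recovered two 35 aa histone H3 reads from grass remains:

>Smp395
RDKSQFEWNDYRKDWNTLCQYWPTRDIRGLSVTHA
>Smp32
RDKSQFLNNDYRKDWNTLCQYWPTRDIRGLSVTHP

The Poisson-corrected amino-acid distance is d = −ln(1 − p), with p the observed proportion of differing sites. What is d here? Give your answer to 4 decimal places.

Differing sites — 7:E/L; 8:W/N; 35:A/P.
p = 3/35 = 0.085714.
d = −ln(1 − 0.085714) = −ln(0.914286) = 0.0896.

0.0896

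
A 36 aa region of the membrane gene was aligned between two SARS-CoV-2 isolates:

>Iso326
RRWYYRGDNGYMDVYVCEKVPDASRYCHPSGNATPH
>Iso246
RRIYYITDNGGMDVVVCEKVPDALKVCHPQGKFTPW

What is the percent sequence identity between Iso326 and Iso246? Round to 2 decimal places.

66.67%

Mismatches occur at site 3 (W→I), site 6 (R→I), site 7 (G→T), site 11 (Y→G), site 15 (Y→V), site 24 (S→L), site 25 (R→K), site 26 (Y→V), site 30 (S→Q), site 32 (N→K), site 33 (A→F), site 36 (H→W).
24 of the 36 sites match, so the percent identity is 24/36 × 100 = 66.67%.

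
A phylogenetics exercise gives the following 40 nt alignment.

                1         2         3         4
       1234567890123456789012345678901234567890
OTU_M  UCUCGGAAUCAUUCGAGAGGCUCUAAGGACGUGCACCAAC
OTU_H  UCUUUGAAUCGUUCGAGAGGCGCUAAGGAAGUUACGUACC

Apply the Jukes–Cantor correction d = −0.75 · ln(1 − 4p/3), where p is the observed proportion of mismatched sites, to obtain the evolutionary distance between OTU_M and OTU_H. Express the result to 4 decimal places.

0.3426

Differing sites — 4:C/U; 5:G/U; 11:A/G; 22:U/G; 30:C/A; 33:G/U; 34:C/A; 35:A/C; 36:C/G; 37:C/U; 39:A/C.
p = 11/40 = 0.275000.
d = −0.75 · ln(1 − (4/3)·0.275000) = −0.75 · ln(0.633333) = −0.75 · (-0.456759) = 0.3426.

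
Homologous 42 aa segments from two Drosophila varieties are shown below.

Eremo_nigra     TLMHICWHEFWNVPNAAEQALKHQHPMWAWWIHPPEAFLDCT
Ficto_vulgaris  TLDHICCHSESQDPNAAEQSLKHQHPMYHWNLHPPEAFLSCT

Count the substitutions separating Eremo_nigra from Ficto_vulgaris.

13

The sequences differ at positions 3 (M/D), 7 (W/C), 9 (E/S), 10 (F/E), 11 (W/S), 12 (N/Q), 13 (V/D), 20 (A/S), 28 (W/Y), 29 (A/H), 31 (W/N), 32 (I/L), 40 (D/S).
That gives 13 mismatches out of 42 aligned sites, so the Hamming distance is 13.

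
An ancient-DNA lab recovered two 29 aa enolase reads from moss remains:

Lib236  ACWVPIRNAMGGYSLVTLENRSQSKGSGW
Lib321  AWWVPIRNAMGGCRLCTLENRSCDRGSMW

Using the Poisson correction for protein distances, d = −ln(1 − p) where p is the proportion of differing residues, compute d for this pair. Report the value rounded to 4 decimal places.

The sequences differ at positions 2 (C/W), 13 (Y/C), 14 (S/R), 16 (V/C), 23 (Q/C), 24 (S/D), 25 (K/R), 28 (G/M).
p = 8/29 = 0.275862.
d = −ln(1 − 0.275862) = −ln(0.724138) = 0.3228.

0.3228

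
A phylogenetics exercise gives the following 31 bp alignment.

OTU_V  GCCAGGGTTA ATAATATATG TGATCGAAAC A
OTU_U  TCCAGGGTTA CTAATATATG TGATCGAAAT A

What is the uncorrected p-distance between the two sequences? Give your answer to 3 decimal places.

0.097

Mismatches occur at site 1 (G→T), site 11 (A→C), site 30 (C→T).
There are 3 differences over 31 sites, so p = 3/31 = 0.097.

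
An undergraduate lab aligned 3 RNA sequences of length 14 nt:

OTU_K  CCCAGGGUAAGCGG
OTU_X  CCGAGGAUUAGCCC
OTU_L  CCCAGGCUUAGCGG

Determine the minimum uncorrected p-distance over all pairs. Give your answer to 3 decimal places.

0.143

Pairwise Hamming distances:
  OTU_K vs OTU_X: 5
  OTU_K vs OTU_L: 2
  OTU_X vs OTU_L: 4
The smallest is 2 mismatches, between OTU_K and OTU_L; p = 2/14 = 0.143.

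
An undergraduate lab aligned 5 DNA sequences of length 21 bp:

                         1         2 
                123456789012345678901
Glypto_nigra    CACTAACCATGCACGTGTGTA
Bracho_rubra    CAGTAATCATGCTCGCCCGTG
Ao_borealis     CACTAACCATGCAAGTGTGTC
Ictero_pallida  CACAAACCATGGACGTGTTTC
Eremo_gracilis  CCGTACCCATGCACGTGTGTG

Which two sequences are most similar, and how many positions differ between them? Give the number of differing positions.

Pairwise Hamming distances:
  Glypto_nigra vs Bracho_rubra: 7
  Glypto_nigra vs Ao_borealis: 2
  Glypto_nigra vs Ictero_pallida: 4
  Glypto_nigra vs Eremo_gracilis: 4
  Bracho_rubra vs Ao_borealis: 8
  Bracho_rubra vs Ictero_pallida: 10
  Bracho_rubra vs Eremo_gracilis: 7
  Ao_borealis vs Ictero_pallida: 4
  Ao_borealis vs Eremo_gracilis: 5
  Ictero_pallida vs Eremo_gracilis: 7
The smallest is 2, between Glypto_nigra and Ao_borealis.

2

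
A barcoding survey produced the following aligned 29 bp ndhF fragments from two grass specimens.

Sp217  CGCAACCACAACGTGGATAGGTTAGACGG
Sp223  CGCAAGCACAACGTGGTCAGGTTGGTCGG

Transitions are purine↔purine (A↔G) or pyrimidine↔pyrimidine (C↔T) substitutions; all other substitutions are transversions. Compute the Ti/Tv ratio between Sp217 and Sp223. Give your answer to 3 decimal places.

The sequences differ at positions 6 (C/G, transversion), 17 (A/T, transversion), 18 (T/C, transition), 24 (A/G, transition), 26 (A/T, transversion).
Of the 5 differences, 2 transitions and 3 transversions, so Ti/Tv = 2/3 = 0.667.

0.667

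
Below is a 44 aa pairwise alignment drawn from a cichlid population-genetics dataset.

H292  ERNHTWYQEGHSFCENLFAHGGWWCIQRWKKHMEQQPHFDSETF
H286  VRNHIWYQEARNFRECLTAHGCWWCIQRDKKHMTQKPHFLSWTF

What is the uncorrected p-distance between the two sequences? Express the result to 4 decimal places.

The sequences differ at positions 1 (E/V), 5 (T/I), 10 (G/A), 11 (H/R), 12 (S/N), 14 (C/R), 16 (N/C), 18 (F/T), 22 (G/C), 29 (W/D), 34 (E/T), 36 (Q/K), 40 (D/L), 42 (E/W).
There are 14 differences over 44 sites, so p = 14/44 = 0.3182.

0.3182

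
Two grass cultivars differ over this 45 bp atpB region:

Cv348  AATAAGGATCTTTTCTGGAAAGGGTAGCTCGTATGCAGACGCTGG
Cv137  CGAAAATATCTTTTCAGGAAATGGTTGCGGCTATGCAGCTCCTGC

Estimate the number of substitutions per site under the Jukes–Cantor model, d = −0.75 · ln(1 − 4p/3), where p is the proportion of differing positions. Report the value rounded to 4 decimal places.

The sequences differ at positions 1 (A/C), 2 (A/G), 3 (T/A), 6 (G/A), 7 (G/T), 16 (T/A), 22 (G/T), 26 (A/T), 29 (T/G), 30 (C/G), 31 (G/C), 39 (A/C), 40 (C/T), 41 (G/C), 45 (G/C).
p = 15/45 = 0.333333.
d = −0.75 · ln(1 − (4/3)·0.333333) = −0.75 · ln(0.555556) = −0.75 · (-0.587786) = 0.4408.

0.4408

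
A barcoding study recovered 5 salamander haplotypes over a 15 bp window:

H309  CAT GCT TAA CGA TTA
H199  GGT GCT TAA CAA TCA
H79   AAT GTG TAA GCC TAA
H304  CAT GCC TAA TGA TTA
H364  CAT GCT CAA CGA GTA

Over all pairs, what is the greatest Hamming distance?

9

Pairwise Hamming distances:
  H309 vs H199: 4
  H309 vs H79: 7
  H309 vs H304: 2
  H309 vs H364: 2
  H199 vs H79: 8
  H199 vs H304: 6
  H199 vs H364: 6
  H79 vs H304: 7
  H79 vs H364: 9
  H304 vs H364: 4
The largest is 9, between H79 and H364.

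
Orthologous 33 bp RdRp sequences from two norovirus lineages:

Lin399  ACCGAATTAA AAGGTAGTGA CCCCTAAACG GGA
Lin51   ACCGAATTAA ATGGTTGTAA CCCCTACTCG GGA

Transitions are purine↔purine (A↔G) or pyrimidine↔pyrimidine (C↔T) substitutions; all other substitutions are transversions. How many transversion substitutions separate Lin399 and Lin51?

4

Mismatches occur at site 12 (A↔T, transversion), site 16 (A↔T, transversion), site 19 (G↔A, transition), site 27 (A↔C, transversion), site 28 (A↔T, transversion).
Of the 5 differences, 1 transition and 4 transversions, so the answer is 4.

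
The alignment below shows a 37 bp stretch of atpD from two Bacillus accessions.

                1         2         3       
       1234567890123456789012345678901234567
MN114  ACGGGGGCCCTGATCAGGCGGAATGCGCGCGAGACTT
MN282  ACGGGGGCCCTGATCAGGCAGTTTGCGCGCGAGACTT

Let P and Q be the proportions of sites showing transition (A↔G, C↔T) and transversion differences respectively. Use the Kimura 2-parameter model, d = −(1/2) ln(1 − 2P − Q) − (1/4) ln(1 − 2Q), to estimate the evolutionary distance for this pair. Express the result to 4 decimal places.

Mismatches occur at site 20 (G→A, transition), site 22 (A→T, transversion), site 23 (A→T, transversion).
Of the 3 differences, 1 transition and 2 transversions over 37 sites: P = 1/37 = 0.027027, Q = 2/37 = 0.054054.
d = −0.5·ln(0.891892) − 0.25·ln(0.891892) = −0.5·(-0.114410) − 0.25·(-0.114410) = 0.0858.

0.0858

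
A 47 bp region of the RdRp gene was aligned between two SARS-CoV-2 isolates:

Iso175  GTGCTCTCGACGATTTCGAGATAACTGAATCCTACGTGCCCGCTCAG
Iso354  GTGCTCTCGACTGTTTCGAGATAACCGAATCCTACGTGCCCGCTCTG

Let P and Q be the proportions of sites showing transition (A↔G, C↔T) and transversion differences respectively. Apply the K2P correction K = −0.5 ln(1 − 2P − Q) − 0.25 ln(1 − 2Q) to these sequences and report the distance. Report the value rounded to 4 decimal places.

The sequences differ at positions 12 (G/T, transversion), 13 (A/G, transition), 26 (T/C, transition), 46 (A/T, transversion).
Of the 4 differences, 2 transitions and 2 transversions over 47 sites: P = 2/47 = 0.042553, Q = 2/47 = 0.042553.
d = −0.5·ln(0.872341) − 0.25·ln(0.914894) = −0.5·(-0.136575) − 0.25·(-0.088947) = 0.0905.

0.0905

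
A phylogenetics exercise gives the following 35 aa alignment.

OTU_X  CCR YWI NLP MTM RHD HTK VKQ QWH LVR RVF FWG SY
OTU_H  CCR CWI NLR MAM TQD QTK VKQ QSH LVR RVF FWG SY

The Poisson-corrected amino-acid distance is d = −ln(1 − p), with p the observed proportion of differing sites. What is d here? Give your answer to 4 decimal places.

Differing sites — 4:Y/C; 9:P/R; 11:T/A; 13:R/T; 14:H/Q; 16:H/Q; 23:W/S.
p = 7/35 = 0.200000.
d = −ln(1 − 0.200000) = −ln(0.800000) = 0.2231.

0.2231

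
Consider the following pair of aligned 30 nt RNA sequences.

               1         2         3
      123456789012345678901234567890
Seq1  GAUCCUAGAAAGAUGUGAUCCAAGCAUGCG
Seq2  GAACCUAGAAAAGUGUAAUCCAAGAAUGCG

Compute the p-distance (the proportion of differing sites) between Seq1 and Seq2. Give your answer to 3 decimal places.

Differing sites — 3:U/A; 12:G/A; 13:A/G; 17:G/A; 25:C/A.
There are 5 differences over 30 sites, so p = 5/30 = 0.167.

0.167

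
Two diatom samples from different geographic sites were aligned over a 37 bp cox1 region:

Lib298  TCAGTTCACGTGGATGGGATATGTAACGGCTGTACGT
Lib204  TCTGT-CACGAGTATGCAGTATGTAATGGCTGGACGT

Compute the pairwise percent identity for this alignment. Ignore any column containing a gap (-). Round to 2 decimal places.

77.78%

Excluding the 1 gap column leaves 36 comparable sites.
Differing sites — 3:A/T; 11:T/A; 13:G/T; 17:G/C; 18:G/A; 19:A/G; 27:C/T; 33:T/G.
28 of the 36 comparable sites match, so the percent identity is 28/36 × 100 = 77.78%.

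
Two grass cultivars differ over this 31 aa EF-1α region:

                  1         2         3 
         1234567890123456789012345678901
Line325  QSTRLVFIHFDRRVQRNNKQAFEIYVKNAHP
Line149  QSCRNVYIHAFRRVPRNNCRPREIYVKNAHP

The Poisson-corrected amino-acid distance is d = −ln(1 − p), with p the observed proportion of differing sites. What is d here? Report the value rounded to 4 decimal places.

0.3895

Mismatches occur at site 3 (T/C), site 5 (L/N), site 7 (F/Y), site 10 (F/A), site 11 (D/F), site 15 (Q/P), site 19 (K/C), site 20 (Q/R), site 21 (A/P), site 22 (F/R).
p = 10/31 = 0.322581.
d = −ln(1 − 0.322581) = −ln(0.677419) = 0.3895.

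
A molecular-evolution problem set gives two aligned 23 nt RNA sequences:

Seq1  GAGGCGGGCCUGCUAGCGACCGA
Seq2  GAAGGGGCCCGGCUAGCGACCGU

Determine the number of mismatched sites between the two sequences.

5

Mismatches occur at site 3 (G↔A), site 5 (C↔G), site 8 (G↔C), site 11 (U↔G), site 23 (A↔U).
That gives 5 mismatches out of 23 aligned sites, so the Hamming distance is 5.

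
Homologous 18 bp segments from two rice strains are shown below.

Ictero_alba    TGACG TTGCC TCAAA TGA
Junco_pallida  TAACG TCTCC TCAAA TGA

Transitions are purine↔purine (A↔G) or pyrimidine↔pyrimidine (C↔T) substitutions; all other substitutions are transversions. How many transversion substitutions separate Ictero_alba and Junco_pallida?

1

The sequences differ at positions 2 (G/A, transition), 7 (T/C, transition), 8 (G/T, transversion).
Of the 3 differences, 2 transitions and 1 transversion, so the answer is 1.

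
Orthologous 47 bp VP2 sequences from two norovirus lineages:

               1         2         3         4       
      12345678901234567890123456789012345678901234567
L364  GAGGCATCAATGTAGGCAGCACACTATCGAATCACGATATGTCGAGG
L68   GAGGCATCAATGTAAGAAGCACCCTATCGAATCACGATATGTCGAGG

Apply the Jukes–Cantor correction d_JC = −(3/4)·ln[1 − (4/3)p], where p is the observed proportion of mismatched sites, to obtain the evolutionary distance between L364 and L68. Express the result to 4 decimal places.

Differing sites — 15:G/A; 17:C/A; 23:A/C.
p = 3/47 = 0.063830.
d = −0.75 · ln(1 − (4/3)·0.063830) = −0.75 · ln(0.914893) = −0.75 · (-0.088948) = 0.0667.

0.0667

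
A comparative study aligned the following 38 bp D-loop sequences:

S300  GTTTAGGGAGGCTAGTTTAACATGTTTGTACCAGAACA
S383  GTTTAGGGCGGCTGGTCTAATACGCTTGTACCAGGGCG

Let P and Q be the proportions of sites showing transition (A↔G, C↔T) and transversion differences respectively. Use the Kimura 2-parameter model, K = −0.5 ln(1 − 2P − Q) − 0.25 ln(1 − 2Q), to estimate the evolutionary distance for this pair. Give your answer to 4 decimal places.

0.3100

The sequences differ at positions 9 (A/C, transversion), 14 (A/G, transition), 17 (T/C, transition), 21 (C/T, transition), 23 (T/C, transition), 25 (T/C, transition), 35 (A/G, transition), 36 (A/G, transition), 38 (A/G, transition).
Of the 9 differences, 8 transitions and 1 transversion over 38 sites: P = 8/38 = 0.210526, Q = 1/38 = 0.026316.
d = −0.5·ln(0.552632) − 0.25·ln(0.947368) = −0.5·(-0.593063) − 0.25·(-0.054068) = 0.3100.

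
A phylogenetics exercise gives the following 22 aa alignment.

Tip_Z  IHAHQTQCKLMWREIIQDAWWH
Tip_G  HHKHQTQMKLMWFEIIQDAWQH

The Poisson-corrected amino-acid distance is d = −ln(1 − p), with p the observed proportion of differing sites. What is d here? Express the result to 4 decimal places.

0.2578

Mismatches occur at site 1 (I/H), site 3 (A/K), site 8 (C/M), site 13 (R/F), site 21 (W/Q).
p = 5/22 = 0.227273.
d = −ln(1 − 0.227273) = −ln(0.772727) = 0.2578.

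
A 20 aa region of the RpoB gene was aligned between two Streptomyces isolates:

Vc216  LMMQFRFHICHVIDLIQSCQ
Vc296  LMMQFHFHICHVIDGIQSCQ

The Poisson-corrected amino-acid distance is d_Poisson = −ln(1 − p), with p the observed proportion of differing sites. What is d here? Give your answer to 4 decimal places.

0.1054

The sequences differ at positions 6 (R/H), 15 (L/G).
p = 2/20 = 0.100000.
d = −ln(1 − 0.100000) = −ln(0.900000) = 0.1054.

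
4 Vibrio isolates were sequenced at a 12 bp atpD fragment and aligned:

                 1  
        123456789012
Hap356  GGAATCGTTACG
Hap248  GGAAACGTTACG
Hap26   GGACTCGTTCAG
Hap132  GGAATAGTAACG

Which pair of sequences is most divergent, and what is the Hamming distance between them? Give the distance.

Pairwise Hamming distances:
  Hap356 vs Hap248: 1
  Hap356 vs Hap26: 3
  Hap356 vs Hap132: 2
  Hap248 vs Hap26: 4
  Hap248 vs Hap132: 3
  Hap26 vs Hap132: 5
The largest is 5, between Hap26 and Hap132.

5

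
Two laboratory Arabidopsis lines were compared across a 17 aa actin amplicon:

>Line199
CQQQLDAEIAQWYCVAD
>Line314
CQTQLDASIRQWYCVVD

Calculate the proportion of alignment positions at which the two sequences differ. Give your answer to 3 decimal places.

0.235

Mismatches occur at site 3 (Q↔T), site 8 (E↔S), site 10 (A↔R), site 16 (A↔V).
There are 4 differences over 17 sites, so p = 4/17 = 0.235.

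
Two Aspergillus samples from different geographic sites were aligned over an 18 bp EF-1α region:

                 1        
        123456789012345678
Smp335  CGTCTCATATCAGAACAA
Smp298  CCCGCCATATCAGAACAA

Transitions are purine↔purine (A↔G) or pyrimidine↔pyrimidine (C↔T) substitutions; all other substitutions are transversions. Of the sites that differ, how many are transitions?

2

Mismatches occur at site 2 (G↔C, transversion), site 3 (T↔C, transition), site 4 (C↔G, transversion), site 5 (T↔C, transition).
Of the 4 differences, 2 transitions and 2 transversions, so the answer is 2.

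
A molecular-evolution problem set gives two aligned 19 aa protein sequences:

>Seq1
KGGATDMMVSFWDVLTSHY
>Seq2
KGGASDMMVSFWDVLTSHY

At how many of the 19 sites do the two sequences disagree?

1

A single mismatch occurs at site 5 (T↔S).
That gives 1 mismatch out of 19 aligned sites, so the Hamming distance is 1.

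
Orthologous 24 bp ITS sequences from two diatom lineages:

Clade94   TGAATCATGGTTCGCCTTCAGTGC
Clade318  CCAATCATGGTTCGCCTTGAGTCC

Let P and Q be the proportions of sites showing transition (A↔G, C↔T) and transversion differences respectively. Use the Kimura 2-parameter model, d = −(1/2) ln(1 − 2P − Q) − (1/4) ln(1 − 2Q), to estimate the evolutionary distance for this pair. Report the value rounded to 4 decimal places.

0.1887

The sequences differ at positions 1 (T/C, transition), 2 (G/C, transversion), 19 (C/G, transversion), 23 (G/C, transversion).
Of the 4 differences, 1 transition and 3 transversions over 24 sites: P = 1/24 = 0.041667, Q = 3/24 = 0.125000.
d = −0.5·ln(0.791666) − 0.25·ln(0.750000) = −0.5·(-0.233616) − 0.25·(-0.287682) = 0.1887.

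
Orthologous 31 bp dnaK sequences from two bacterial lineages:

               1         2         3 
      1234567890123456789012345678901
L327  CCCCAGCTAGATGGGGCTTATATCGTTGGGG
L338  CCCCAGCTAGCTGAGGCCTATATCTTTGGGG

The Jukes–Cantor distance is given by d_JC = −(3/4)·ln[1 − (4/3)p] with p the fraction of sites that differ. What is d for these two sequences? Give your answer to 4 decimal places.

0.1416

Mismatches occur at site 11 (A→C), site 14 (G→A), site 18 (T→C), site 25 (G→T).
p = 4/31 = 0.129032.
d = −0.75 · ln(1 − (4/3)·0.129032) = −0.75 · ln(0.827957) = −0.75 · (-0.188794) = 0.1416.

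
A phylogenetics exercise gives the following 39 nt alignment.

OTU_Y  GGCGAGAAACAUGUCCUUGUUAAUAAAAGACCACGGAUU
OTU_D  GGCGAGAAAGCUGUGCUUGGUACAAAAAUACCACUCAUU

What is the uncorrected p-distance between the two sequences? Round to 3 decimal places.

0.231

The sequences differ at positions 10 (C/G), 11 (A/C), 15 (C/G), 20 (U/G), 23 (A/C), 24 (U/A), 29 (G/U), 35 (G/U), 36 (G/C).
There are 9 differences over 39 sites, so p = 9/39 = 0.231.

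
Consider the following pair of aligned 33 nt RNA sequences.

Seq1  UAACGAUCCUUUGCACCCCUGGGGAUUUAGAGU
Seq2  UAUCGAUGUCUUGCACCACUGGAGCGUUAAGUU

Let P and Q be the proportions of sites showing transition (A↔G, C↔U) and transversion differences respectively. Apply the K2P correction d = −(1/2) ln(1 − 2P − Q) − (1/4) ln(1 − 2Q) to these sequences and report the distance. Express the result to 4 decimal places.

Mismatches occur at site 3 (A↔U, transversion), site 8 (C↔G, transversion), site 9 (C↔U, transition), site 10 (U↔C, transition), site 18 (C↔A, transversion), site 23 (G↔A, transition), site 25 (A↔C, transversion), site 26 (U↔G, transversion), site 30 (G↔A, transition), site 31 (A↔G, transition), site 32 (G↔U, transversion).
Of the 11 differences, 5 transitions and 6 transversions over 33 sites: P = 5/33 = 0.151515, Q = 6/33 = 0.181818.
d = −0.5·ln(0.515152) − 0.25·ln(0.636364) = −0.5·(-0.663293) − 0.25·(-0.451985) = 0.4446.

0.4446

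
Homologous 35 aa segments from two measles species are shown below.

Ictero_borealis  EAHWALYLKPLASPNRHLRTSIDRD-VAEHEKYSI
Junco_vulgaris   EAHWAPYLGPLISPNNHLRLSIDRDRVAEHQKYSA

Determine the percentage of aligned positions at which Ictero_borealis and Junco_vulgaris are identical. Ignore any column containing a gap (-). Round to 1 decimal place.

79.4%

Excluding the 1 gap column leaves 34 comparable sites.
Mismatches occur at site 6 (L→P), site 9 (K→G), site 12 (A→I), site 16 (R→N), site 20 (T→L), site 31 (E→Q), site 35 (I→A).
27 of the 34 comparable sites match, so the percent identity is 27/34 × 100 = 79.4%.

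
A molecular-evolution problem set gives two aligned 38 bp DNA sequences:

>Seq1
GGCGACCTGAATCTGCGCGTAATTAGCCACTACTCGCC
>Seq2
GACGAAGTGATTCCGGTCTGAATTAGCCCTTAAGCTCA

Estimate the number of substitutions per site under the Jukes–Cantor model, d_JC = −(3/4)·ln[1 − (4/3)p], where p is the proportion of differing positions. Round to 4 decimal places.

Mismatches occur at site 2 (G↔A), site 6 (C↔A), site 7 (C↔G), site 11 (A↔T), site 14 (T↔C), site 16 (C↔G), site 17 (G↔T), site 19 (G↔T), site 20 (T↔G), site 29 (A↔C), site 30 (C↔T), site 33 (C↔A), site 34 (T↔G), site 36 (G↔T), site 38 (C↔A).
p = 15/38 = 0.394737.
d = −0.75 · ln(1 − (4/3)·0.394737) = −0.75 · ln(0.473684) = −0.75 · (-0.747215) = 0.5604.

0.5604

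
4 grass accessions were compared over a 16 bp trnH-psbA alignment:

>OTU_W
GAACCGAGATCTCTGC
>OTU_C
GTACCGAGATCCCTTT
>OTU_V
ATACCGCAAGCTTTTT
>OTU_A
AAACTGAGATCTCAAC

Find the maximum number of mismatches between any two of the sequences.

9

Pairwise Hamming distances:
  OTU_W vs OTU_C: 4
  OTU_W vs OTU_V: 8
  OTU_W vs OTU_A: 4
  OTU_C vs OTU_V: 6
  OTU_C vs OTU_A: 7
  OTU_V vs OTU_A: 9
The largest is 9, between OTU_V and OTU_A.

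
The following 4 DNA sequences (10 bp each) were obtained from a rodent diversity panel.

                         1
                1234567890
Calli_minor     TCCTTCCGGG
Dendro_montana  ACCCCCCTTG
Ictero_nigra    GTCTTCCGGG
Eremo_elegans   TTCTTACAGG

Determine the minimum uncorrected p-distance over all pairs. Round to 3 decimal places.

0.200

Pairwise Hamming distances:
  Calli_minor vs Dendro_montana: 5
  Calli_minor vs Ictero_nigra: 2
  Calli_minor vs Eremo_elegans: 3
  Dendro_montana vs Ictero_nigra: 6
  Dendro_montana vs Eremo_elegans: 7
  Ictero_nigra vs Eremo_elegans: 3
The smallest is 2 mismatches, between Calli_minor and Ictero_nigra; p = 2/10 = 0.200.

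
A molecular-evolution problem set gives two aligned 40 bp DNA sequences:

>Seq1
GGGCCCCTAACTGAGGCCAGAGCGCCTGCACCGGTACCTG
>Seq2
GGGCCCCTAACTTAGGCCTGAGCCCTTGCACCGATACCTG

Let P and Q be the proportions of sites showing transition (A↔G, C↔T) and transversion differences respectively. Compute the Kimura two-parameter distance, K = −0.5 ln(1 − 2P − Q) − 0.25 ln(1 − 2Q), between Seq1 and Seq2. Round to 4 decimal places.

0.1368

Mismatches occur at site 13 (G→T, transversion), site 19 (A→T, transversion), site 24 (G→C, transversion), site 26 (C→T, transition), site 34 (G→A, transition).
Of the 5 differences, 2 transitions and 3 transversions over 40 sites: P = 2/40 = 0.050000, Q = 3/40 = 0.075000.
d = −0.5·ln(0.825000) − 0.25·ln(0.850000) = −0.5·(-0.192372) − 0.25·(-0.162519) = 0.1368.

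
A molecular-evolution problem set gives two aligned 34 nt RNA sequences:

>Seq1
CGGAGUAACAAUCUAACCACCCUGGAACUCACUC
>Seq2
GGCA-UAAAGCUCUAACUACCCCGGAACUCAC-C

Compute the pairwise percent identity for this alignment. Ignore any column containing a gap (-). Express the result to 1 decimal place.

78.1%

Excluding the 2 gap columns leaves 32 comparable sites.
The sequences differ at positions 1 (C/G), 3 (G/C), 9 (C/A), 10 (A/G), 11 (A/C), 18 (C/U), 23 (U/C).
25 of the 32 comparable sites match, so the percent identity is 25/32 × 100 = 78.1%.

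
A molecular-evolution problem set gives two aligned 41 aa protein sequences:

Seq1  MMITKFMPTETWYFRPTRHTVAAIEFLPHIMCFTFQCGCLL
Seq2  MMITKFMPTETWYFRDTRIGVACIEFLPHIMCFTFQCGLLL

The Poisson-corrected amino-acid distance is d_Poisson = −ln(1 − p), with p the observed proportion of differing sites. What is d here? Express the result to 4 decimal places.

0.1301

Differing sites — 16:P/D; 19:H/I; 20:T/G; 23:A/C; 39:C/L.
p = 5/41 = 0.121951.
d = −ln(1 − 0.121951) = −ln(0.878049) = 0.1301.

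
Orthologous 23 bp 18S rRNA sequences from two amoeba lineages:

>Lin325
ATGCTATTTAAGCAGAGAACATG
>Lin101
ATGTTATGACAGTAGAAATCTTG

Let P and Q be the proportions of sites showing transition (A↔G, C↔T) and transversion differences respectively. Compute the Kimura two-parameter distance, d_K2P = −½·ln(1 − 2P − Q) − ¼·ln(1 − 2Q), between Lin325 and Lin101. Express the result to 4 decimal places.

The sequences differ at positions 4 (C/T, transition), 8 (T/G, transversion), 9 (T/A, transversion), 10 (A/C, transversion), 13 (C/T, transition), 17 (G/A, transition), 19 (A/T, transversion), 21 (A/T, transversion).
Of the 8 differences, 3 transitions and 5 transversions over 23 sites: P = 3/23 = 0.130435, Q = 5/23 = 0.217391.
d = −0.5·ln(0.521739) − 0.25·ln(0.565218) = −0.5·(-0.650588) − 0.25·(-0.570544) = 0.4679.

0.4679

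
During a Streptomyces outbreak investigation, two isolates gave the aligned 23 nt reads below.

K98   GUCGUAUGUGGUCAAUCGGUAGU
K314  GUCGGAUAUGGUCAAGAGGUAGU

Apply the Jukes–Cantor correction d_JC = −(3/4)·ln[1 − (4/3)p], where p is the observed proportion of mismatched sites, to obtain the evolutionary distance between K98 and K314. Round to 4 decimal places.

Differing sites — 5:U/G; 8:G/A; 16:U/G; 17:C/A.
p = 4/23 = 0.173913.
d = −0.75 · ln(1 − (4/3)·0.173913) = −0.75 · ln(0.768116) = −0.75 · (-0.263815) = 0.1979.

0.1979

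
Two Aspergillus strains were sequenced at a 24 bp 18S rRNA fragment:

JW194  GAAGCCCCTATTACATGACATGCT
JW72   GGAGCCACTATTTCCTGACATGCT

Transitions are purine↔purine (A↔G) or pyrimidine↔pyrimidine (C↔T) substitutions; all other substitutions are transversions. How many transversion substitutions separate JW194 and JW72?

Differing sites — 2:A/G (Ti); 7:C/A (Tv); 13:A/T (Tv); 15:A/C (Tv).
Of the 4 differences, 1 transition and 3 transversions, so the answer is 3.

3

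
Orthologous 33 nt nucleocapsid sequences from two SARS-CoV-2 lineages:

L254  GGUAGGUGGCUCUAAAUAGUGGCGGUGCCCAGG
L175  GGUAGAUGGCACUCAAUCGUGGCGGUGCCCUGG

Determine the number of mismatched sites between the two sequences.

The sequences differ at positions 6 (G/A), 11 (U/A), 14 (A/C), 18 (A/C), 31 (A/U).
That gives 5 mismatches out of 33 aligned sites, so the Hamming distance is 5.

5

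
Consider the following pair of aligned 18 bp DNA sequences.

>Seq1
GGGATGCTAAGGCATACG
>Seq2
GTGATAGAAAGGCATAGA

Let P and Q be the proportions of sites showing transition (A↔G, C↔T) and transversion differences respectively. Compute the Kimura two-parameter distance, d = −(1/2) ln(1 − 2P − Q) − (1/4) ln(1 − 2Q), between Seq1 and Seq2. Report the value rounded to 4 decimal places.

0.4408

Differing sites — 2:G/T (Tv); 6:G/A (Ti); 7:C/G (Tv); 8:T/A (Tv); 17:C/G (Tv); 18:G/A (Ti).
Of the 6 differences, 2 transitions and 4 transversions over 18 sites: P = 2/18 = 0.111111, Q = 4/18 = 0.222222.
d = −0.5·ln(0.555556) − 0.25·ln(0.555556) = −0.5·(-0.587786) − 0.25·(-0.587786) = 0.4408.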